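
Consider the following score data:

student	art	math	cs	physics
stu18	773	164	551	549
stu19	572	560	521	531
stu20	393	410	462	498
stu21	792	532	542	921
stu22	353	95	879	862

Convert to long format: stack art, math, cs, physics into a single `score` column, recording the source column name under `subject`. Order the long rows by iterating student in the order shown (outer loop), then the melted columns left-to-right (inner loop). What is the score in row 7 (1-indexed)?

20 rows total (5 × 4). Row 7: index ⌊(7-1)/4⌋ = 1 into student → stu19; (7-1) mod 4 = 2 into the melted columns → cs.
So row 7 is (stu19, cs, 521); score = 521.

521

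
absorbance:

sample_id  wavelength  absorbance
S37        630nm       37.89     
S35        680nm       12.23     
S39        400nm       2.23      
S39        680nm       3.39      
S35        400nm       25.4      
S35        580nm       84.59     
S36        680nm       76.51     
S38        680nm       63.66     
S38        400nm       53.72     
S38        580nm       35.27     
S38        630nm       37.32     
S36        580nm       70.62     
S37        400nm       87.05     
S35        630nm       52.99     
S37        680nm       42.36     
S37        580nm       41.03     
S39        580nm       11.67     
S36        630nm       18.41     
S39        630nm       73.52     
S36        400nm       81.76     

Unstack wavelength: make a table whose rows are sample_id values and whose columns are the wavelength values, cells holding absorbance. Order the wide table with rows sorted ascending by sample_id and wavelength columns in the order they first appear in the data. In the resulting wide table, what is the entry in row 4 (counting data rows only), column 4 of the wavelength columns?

With rows sorted ascending by sample_id, row 4 is sample_id=S38. wavelength columns in first-appearance order: 630nm, 680nm, 400nm, 580nm; column 4 is 580nm.
Long rows with sample_id=S38, wavelength=580nm: absorbance = 35.27.

35.27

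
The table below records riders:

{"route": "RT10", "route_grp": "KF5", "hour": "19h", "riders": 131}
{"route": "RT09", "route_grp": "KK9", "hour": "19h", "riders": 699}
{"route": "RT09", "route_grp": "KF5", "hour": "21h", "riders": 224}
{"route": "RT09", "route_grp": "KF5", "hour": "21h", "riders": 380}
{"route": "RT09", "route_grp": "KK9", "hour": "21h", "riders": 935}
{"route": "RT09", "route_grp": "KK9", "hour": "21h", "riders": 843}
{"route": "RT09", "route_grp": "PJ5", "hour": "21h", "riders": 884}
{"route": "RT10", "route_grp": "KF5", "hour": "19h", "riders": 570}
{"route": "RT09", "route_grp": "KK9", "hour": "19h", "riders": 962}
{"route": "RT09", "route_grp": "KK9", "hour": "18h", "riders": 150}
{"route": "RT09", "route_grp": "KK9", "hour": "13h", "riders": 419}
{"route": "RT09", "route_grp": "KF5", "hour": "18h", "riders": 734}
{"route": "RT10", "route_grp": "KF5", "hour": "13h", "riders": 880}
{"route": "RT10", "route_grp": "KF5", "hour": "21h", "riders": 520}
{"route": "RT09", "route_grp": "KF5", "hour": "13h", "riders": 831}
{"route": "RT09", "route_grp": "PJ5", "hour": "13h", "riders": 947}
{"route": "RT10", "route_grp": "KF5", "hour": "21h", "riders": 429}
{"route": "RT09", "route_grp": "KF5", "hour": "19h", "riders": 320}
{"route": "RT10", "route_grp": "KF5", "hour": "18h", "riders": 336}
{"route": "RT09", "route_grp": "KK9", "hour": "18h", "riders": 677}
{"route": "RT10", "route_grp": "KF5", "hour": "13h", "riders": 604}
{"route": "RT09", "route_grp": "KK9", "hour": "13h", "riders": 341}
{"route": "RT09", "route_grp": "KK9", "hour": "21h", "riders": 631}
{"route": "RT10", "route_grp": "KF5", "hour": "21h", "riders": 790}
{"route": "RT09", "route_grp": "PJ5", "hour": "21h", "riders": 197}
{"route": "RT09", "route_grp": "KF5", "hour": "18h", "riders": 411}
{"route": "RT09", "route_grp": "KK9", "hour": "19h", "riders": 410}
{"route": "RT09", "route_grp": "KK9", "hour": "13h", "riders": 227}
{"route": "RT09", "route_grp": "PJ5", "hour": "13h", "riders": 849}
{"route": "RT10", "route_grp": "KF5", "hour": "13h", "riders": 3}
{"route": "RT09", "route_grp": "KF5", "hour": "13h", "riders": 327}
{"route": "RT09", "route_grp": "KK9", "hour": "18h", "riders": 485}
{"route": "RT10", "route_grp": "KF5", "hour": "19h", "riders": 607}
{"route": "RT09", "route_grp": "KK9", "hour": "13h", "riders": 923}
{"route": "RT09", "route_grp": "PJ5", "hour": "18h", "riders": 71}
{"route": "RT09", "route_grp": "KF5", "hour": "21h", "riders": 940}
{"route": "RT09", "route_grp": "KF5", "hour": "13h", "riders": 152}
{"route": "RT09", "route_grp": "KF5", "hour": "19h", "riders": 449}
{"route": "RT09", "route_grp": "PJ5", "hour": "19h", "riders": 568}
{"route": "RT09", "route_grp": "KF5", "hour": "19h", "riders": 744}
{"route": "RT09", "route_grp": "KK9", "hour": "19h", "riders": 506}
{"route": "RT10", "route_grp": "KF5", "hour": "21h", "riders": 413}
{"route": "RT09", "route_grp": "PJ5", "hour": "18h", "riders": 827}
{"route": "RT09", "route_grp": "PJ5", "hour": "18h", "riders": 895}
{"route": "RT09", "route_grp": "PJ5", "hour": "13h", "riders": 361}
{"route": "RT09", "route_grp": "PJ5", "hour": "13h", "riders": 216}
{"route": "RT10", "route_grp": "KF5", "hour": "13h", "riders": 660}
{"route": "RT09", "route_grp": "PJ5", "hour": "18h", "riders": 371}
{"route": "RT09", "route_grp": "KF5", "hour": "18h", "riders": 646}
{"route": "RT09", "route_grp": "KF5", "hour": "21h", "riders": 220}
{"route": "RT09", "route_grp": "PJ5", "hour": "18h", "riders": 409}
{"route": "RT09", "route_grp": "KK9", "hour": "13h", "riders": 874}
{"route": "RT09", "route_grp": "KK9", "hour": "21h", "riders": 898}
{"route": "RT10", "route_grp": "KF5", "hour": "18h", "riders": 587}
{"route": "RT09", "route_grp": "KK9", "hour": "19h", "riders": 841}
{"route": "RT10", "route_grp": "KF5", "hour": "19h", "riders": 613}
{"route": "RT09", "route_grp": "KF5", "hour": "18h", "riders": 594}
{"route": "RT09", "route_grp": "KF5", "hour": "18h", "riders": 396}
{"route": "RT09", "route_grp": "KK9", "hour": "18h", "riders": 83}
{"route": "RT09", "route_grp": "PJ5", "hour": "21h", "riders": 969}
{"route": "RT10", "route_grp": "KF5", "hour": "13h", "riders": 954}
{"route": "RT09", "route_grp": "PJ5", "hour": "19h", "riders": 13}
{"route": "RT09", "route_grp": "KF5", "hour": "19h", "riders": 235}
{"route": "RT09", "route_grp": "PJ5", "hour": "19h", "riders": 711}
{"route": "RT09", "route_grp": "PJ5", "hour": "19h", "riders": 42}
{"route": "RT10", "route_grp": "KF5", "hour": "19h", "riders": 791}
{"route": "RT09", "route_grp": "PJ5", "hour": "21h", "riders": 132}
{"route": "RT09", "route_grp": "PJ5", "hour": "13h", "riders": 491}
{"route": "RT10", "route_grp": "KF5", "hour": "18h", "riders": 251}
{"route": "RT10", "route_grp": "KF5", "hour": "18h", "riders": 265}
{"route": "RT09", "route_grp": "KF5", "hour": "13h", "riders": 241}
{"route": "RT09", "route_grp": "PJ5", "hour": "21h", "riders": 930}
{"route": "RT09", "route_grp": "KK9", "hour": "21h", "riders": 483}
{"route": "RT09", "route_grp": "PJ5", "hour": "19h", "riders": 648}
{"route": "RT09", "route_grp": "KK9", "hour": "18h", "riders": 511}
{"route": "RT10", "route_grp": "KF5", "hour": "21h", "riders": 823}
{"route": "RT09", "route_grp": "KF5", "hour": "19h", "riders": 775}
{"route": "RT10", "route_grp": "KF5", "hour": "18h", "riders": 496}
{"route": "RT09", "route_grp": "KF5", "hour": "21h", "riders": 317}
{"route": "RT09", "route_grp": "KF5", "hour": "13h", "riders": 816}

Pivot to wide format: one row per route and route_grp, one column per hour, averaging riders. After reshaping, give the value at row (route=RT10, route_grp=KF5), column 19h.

Rows with route=RT10, route_grp=KF5 and hour=19h: riders values are 131, 570, 607, 613, 791.
(131 + 570 + 607 + 613 + 791) / 5 = 542.40.

542.40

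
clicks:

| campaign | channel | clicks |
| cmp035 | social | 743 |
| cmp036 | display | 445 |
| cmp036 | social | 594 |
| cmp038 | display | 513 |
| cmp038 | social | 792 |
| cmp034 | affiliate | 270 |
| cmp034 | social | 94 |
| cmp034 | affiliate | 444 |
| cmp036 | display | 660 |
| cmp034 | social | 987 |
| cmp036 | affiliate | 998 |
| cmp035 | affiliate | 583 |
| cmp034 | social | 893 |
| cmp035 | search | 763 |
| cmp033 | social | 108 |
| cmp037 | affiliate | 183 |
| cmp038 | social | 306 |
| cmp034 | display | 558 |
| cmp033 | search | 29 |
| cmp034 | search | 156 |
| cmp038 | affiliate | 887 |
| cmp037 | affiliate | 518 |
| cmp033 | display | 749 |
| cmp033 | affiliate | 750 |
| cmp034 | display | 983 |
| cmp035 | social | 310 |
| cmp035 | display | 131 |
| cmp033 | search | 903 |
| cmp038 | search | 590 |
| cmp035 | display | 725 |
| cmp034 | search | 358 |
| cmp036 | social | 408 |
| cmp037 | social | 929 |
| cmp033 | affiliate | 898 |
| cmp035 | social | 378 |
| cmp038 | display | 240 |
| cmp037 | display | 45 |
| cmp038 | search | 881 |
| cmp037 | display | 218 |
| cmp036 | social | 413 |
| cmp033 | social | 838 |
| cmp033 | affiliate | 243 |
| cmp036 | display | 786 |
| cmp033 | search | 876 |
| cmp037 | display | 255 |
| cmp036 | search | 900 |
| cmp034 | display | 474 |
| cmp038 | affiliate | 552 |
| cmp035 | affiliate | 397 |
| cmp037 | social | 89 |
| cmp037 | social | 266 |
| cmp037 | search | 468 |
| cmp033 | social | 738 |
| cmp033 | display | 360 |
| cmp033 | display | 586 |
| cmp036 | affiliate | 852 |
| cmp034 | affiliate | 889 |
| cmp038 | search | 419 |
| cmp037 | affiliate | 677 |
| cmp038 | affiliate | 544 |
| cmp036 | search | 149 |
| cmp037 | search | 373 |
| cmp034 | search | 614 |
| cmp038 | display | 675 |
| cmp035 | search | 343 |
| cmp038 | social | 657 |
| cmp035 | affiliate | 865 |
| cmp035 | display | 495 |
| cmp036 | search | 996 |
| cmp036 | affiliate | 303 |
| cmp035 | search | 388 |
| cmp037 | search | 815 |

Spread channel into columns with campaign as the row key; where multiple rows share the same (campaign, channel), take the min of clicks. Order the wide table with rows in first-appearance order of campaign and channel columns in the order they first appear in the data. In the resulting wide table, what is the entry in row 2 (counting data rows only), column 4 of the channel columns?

149

With rows in first-appearance order of campaign, row 2 is campaign=cmp036. channel columns in first-appearance order: social, display, affiliate, search; column 4 is search.
Long rows with campaign=cmp036, channel=search: min(900, 149, 996) = 149.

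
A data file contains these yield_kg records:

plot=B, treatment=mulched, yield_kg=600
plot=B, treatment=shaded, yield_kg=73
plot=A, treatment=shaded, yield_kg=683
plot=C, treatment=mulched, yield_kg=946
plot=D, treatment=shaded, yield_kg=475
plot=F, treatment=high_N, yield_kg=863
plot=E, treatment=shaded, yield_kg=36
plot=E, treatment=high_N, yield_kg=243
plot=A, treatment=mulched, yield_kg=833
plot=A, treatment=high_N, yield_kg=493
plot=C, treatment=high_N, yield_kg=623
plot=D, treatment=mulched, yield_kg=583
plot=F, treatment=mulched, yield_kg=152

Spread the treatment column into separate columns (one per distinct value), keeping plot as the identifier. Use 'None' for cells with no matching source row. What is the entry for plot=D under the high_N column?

No long-format row has plot=D and treatment=high_N, so the cell is None.

None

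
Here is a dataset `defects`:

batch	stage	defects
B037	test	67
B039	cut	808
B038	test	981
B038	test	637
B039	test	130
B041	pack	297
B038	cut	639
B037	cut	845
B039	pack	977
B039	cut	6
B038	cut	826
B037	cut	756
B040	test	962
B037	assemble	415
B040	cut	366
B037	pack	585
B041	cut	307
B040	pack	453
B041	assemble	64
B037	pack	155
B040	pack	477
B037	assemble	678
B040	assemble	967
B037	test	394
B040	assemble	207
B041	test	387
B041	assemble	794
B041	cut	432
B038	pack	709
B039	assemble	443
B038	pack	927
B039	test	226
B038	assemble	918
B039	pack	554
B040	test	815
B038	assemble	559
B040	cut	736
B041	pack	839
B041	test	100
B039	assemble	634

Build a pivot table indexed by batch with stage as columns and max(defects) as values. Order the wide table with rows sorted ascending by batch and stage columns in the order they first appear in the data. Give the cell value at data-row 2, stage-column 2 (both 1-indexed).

826

With rows sorted ascending by batch, row 2 is batch=B038. stage columns in first-appearance order: test, cut, pack, assemble; column 2 is cut.
Long rows with batch=B038, stage=cut: max(639, 826) = 826.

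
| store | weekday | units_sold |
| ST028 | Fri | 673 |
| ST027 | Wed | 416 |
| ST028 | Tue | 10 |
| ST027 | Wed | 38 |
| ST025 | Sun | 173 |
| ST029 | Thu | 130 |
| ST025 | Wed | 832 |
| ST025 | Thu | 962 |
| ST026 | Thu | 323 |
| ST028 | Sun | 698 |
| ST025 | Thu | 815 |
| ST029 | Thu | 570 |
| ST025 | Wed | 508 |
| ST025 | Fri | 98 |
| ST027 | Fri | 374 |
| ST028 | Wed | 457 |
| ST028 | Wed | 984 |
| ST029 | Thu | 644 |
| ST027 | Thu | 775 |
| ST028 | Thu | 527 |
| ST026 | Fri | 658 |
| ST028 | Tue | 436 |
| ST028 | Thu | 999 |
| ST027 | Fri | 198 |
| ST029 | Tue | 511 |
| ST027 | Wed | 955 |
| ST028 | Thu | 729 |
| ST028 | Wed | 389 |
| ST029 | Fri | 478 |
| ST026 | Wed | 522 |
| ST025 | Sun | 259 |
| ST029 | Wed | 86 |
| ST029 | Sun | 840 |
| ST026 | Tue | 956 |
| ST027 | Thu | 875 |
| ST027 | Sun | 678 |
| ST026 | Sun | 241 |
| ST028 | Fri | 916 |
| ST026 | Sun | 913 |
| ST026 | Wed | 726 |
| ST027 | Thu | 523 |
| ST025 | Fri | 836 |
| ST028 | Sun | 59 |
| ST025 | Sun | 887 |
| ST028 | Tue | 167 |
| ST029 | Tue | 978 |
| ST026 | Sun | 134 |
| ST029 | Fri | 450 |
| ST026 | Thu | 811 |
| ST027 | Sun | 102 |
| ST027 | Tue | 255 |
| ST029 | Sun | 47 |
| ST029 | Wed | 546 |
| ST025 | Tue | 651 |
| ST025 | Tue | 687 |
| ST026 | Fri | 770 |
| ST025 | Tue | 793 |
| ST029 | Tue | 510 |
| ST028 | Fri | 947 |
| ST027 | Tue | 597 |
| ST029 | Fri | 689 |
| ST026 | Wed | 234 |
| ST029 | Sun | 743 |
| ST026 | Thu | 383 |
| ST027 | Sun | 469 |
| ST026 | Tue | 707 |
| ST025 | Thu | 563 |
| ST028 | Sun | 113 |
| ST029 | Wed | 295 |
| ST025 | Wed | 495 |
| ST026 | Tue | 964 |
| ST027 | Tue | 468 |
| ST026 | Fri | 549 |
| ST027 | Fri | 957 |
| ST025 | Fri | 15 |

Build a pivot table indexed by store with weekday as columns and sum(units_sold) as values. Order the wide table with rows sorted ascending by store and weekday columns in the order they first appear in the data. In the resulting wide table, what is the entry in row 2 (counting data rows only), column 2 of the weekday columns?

With rows sorted ascending by store, row 2 is store=ST026. weekday columns in first-appearance order: Fri, Wed, Tue, Sun, Thu; column 2 is Wed.
Long rows with store=ST026, weekday=Wed: 522 + 726 + 234 = 1482.

1482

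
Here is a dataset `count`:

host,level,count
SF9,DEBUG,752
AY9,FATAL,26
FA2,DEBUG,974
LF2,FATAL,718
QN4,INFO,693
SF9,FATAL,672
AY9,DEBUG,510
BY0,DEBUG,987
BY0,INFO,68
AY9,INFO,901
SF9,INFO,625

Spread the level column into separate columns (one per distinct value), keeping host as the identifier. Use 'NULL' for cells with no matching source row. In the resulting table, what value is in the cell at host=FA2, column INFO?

No long-format row has host=FA2 and level=INFO, so the cell is NULL.

NULL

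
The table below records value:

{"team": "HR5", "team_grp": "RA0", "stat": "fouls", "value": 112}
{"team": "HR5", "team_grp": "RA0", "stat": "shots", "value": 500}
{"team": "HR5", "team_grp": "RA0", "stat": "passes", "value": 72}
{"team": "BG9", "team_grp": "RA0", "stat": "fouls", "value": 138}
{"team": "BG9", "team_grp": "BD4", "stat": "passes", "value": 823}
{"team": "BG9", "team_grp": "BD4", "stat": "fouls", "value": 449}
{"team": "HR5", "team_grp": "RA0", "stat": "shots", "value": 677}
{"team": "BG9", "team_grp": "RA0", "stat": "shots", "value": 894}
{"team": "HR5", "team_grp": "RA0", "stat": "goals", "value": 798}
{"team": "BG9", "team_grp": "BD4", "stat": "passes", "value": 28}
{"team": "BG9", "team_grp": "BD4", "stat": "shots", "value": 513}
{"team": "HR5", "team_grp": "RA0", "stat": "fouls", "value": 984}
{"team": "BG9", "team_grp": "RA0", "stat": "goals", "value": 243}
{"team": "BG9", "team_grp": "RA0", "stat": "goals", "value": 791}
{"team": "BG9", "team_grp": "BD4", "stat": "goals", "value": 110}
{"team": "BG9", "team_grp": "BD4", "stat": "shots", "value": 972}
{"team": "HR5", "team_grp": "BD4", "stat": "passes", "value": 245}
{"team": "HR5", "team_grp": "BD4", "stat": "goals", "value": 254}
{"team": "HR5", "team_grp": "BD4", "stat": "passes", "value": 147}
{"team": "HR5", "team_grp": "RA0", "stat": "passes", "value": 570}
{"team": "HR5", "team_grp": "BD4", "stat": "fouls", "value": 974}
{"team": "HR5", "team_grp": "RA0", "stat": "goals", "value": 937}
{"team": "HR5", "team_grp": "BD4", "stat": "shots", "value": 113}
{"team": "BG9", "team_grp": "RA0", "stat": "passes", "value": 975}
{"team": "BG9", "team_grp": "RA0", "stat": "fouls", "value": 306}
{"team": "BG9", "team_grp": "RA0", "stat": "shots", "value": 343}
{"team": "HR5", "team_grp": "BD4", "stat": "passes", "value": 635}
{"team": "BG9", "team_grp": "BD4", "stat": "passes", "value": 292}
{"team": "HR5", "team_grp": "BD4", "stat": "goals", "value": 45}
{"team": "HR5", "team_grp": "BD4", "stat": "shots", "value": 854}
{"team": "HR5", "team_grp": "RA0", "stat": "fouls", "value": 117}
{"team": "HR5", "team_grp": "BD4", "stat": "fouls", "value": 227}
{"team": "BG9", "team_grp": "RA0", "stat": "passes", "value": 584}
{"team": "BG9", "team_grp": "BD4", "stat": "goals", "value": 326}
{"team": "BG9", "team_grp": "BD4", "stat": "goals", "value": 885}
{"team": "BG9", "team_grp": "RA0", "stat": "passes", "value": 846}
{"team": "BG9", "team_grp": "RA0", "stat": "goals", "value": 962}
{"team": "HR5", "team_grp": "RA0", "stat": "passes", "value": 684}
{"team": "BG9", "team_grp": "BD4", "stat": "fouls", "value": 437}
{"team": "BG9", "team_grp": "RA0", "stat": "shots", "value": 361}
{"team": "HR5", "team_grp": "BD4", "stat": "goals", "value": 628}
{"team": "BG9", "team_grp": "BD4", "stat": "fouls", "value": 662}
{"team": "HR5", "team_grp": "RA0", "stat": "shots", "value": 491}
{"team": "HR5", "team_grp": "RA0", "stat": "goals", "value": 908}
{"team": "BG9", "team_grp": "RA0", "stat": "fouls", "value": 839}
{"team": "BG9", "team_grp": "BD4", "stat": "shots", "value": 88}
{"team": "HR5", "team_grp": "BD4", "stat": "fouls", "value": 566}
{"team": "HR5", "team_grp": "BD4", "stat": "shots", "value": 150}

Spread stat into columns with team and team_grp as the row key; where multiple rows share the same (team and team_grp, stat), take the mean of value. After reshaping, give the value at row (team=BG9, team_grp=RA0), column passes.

801.67

Rows with team=BG9, team_grp=RA0 and stat=passes: value values are 975, 584, 846.
(975 + 584 + 846) / 3 = 801.67.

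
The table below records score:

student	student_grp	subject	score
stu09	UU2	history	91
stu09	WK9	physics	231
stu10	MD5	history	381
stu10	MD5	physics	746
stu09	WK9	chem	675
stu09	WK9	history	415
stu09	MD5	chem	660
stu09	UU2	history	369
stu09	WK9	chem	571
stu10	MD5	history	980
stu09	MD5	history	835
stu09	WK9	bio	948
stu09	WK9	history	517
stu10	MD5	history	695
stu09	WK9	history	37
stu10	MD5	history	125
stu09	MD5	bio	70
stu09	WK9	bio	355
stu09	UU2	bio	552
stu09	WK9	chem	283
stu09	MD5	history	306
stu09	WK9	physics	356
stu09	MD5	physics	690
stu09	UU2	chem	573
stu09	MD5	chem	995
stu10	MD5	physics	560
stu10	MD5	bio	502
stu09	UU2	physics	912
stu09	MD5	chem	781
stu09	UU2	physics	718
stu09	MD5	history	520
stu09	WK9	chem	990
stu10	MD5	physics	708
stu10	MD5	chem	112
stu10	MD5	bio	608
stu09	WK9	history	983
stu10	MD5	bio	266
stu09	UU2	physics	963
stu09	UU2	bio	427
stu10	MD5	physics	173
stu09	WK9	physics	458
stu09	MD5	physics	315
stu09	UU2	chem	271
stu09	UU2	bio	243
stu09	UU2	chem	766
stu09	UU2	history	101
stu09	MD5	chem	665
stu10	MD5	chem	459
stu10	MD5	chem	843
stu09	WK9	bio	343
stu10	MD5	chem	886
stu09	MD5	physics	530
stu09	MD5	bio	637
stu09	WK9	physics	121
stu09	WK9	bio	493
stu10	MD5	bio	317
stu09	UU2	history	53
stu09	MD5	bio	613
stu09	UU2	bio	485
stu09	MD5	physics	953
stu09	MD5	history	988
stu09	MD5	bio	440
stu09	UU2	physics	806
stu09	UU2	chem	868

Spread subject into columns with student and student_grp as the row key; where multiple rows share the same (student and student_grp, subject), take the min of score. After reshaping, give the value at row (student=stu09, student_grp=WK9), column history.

37

Rows with student=stu09, student_grp=WK9 and subject=history: score values are 415, 517, 37, 983.
min(415, 517, 37, 983) = 37.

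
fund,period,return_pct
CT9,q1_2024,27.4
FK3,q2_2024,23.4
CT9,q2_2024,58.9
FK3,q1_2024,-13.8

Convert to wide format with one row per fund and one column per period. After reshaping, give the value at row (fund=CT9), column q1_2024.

27.4

Wide layout: rows indexed by fund, columns are the 2 distinct period values (q1_2024, q2_2024).
Cell (fund=CT9, period=q1_2024) draws from the long row where fund=CT9 and period=q1_2024, which has return_pct=27.4.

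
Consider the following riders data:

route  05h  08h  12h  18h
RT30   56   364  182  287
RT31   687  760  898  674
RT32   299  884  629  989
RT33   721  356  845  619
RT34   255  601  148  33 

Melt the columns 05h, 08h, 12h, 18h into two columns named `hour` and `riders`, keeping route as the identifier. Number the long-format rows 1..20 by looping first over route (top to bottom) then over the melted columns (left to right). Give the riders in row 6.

20 rows total (5 × 4). Row 6: index ⌊(6-1)/4⌋ = 1 into route → RT31; (6-1) mod 4 = 1 into the melted columns → 08h.
So row 6 is (RT31, 08h, 760); riders = 760.

760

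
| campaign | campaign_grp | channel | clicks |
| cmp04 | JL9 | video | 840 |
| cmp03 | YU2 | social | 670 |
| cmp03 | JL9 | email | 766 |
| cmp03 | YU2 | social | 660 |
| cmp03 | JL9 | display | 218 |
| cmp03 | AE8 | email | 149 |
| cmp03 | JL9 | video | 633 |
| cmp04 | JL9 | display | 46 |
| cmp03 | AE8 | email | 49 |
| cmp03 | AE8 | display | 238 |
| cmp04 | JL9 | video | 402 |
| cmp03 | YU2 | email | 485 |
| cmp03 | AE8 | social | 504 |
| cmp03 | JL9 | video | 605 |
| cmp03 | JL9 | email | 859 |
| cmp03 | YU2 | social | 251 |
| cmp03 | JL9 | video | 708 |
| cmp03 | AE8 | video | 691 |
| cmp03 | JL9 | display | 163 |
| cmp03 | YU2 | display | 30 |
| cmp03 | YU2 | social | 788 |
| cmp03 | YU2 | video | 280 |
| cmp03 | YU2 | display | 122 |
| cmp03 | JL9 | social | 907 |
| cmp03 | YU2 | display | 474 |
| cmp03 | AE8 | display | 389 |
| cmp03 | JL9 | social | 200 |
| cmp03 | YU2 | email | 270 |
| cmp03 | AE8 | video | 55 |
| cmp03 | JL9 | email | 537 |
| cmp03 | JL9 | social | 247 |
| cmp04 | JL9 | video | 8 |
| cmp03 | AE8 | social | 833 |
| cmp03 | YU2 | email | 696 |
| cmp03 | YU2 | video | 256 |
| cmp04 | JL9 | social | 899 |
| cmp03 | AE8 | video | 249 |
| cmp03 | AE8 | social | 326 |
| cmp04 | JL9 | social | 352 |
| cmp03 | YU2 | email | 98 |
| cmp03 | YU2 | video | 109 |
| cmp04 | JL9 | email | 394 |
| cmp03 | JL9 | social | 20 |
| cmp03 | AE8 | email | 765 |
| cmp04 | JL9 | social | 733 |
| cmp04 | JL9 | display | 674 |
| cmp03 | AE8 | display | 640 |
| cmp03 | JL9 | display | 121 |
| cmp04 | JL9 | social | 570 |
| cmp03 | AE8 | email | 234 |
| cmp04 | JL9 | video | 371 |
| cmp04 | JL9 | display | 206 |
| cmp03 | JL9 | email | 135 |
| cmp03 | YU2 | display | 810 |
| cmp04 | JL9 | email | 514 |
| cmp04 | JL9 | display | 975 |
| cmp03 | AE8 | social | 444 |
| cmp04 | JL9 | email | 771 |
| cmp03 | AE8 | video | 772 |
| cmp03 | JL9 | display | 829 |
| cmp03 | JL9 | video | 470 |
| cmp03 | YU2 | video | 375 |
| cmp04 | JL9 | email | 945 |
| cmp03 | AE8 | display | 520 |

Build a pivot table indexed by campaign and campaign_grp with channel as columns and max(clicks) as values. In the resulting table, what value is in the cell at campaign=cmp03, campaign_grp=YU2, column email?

696

Rows with campaign=cmp03, campaign_grp=YU2 and channel=email: clicks values are 485, 270, 696, 98.
max(485, 270, 696, 98) = 696.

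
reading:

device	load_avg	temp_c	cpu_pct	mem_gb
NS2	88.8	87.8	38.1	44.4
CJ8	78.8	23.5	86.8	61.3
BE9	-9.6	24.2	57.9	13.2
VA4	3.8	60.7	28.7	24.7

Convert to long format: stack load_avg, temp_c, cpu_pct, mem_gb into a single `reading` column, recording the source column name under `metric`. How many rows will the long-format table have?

16

4 device values × 4 melted columns = 16 rows.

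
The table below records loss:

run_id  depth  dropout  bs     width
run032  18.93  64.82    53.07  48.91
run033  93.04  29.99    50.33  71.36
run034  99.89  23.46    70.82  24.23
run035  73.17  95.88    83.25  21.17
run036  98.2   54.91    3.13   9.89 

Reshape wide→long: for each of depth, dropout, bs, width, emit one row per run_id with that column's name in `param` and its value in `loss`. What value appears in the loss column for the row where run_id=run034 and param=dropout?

23.46

Unpivoting turns each (run_id, wide-column) pair into one long row.
The wide cell at row run034, column dropout holds 23.46, so the long row (run034, dropout) has loss=23.46.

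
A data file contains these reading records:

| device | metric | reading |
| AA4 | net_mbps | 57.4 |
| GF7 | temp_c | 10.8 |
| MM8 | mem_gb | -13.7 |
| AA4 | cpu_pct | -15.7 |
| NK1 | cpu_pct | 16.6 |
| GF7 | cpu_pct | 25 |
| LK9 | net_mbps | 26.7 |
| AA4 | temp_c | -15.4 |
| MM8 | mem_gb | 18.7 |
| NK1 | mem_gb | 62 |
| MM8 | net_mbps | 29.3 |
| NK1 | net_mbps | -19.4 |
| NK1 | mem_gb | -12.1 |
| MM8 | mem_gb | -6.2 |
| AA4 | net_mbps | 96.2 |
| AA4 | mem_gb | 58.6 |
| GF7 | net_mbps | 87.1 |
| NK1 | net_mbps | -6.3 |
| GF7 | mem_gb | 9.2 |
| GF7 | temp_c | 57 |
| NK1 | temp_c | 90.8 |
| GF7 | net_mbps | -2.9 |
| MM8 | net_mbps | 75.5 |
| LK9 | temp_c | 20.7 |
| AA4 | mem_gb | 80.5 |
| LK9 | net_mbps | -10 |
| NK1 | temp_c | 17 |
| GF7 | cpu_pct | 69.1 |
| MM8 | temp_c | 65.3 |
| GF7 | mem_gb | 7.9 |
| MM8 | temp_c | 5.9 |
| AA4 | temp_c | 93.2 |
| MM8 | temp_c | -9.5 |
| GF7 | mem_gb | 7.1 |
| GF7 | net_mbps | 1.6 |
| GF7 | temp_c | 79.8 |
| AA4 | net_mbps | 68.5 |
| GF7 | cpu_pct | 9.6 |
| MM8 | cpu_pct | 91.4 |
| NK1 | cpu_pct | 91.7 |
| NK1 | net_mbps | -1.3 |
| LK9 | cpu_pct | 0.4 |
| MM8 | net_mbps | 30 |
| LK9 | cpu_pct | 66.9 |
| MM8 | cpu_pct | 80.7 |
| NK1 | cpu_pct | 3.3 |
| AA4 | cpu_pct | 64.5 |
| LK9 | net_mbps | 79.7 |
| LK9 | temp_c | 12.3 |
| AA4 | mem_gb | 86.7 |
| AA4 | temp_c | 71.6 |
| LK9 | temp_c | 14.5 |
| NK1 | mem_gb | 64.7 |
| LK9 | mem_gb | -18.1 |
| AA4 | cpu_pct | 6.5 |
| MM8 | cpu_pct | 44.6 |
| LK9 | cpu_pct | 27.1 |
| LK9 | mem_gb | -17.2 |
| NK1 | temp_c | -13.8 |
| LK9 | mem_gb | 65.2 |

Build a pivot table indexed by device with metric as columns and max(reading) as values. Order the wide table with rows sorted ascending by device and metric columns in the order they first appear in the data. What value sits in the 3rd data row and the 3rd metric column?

65.2

With rows sorted ascending by device, row 3 is device=LK9. metric columns in first-appearance order: net_mbps, temp_c, mem_gb, cpu_pct; column 3 is mem_gb.
Long rows with device=LK9, metric=mem_gb: max(-18.1, -17.2, 65.2) = 65.2.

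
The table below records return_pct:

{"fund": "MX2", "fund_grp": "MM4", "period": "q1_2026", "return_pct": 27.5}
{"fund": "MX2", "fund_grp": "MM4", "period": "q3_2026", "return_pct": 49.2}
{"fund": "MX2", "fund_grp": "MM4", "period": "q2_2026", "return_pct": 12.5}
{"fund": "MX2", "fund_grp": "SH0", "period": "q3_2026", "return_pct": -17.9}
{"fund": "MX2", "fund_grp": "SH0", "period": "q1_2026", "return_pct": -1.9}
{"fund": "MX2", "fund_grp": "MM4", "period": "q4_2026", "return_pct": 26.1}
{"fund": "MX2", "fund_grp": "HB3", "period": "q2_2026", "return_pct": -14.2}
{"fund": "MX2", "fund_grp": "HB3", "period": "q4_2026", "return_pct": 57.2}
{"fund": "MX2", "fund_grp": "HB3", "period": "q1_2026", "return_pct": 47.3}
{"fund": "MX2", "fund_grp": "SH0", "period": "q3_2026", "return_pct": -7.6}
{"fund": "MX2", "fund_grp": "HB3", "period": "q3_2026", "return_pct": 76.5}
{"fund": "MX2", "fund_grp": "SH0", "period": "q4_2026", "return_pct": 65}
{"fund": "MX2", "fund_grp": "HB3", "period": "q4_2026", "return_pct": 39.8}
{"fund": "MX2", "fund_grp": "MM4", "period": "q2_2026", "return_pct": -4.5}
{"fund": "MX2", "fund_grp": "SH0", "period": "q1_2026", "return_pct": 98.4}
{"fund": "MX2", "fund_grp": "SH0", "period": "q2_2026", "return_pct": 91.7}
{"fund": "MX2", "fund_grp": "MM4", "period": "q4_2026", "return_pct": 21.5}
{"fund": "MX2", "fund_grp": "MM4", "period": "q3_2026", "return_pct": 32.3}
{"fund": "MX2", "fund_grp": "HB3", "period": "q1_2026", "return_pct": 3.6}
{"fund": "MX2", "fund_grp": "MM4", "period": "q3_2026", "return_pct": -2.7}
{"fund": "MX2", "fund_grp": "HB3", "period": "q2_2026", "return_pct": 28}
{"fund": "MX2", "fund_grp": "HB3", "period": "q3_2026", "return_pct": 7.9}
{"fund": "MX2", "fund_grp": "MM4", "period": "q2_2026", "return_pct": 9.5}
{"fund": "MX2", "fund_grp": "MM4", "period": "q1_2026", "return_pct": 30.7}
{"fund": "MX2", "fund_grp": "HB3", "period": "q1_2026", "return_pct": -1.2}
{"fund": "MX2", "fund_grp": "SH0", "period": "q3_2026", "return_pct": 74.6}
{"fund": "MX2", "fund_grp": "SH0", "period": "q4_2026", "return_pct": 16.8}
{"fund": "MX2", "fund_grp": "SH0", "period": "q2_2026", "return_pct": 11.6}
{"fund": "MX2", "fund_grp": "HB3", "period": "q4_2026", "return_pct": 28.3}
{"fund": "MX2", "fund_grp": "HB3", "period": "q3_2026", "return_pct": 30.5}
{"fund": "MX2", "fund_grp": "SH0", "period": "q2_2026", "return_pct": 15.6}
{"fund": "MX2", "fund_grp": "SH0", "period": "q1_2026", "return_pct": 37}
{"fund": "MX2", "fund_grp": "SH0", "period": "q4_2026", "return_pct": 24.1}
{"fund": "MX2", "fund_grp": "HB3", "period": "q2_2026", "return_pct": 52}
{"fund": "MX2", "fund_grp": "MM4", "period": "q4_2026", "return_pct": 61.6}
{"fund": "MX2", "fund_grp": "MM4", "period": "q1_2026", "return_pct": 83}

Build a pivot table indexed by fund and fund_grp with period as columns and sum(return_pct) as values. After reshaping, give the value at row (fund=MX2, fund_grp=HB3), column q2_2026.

Rows with fund=MX2, fund_grp=HB3 and period=q2_2026: return_pct values are -14.2, 28, 52.
-14.2 + 28 + 52 = 65.8.

65.8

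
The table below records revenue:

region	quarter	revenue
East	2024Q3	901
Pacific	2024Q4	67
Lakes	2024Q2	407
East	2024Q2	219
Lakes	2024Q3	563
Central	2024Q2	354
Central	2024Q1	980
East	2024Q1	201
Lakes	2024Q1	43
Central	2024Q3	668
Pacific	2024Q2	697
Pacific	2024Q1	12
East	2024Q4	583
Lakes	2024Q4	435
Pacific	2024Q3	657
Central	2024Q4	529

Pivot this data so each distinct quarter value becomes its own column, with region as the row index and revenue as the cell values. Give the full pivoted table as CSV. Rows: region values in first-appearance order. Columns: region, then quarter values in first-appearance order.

region,2024Q3,2024Q4,2024Q2,2024Q1
East,901,583,219,201
Pacific,657,67,697,12
Lakes,563,435,407,43
Central,668,529,354,980

Columns: region plus the 4 distinct quarter values (2024Q3, 2024Q4, 2024Q2, 2024Q1).
For example, row East column 2024Q3 takes revenue=901 from the long row (East, 2024Q3).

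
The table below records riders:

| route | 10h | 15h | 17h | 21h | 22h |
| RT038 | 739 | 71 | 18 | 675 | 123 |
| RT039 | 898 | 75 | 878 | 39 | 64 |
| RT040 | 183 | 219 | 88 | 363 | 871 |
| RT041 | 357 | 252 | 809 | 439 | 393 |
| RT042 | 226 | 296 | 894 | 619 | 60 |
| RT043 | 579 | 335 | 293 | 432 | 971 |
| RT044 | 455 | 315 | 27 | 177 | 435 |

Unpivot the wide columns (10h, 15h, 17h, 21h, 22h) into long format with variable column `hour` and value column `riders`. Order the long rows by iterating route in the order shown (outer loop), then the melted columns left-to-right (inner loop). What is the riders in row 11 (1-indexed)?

35 rows total (7 × 5). Row 11: index ⌊(11-1)/5⌋ = 2 into route → RT040; (11-1) mod 5 = 0 into the melted columns → 10h.
So row 11 is (RT040, 10h, 183); riders = 183.

183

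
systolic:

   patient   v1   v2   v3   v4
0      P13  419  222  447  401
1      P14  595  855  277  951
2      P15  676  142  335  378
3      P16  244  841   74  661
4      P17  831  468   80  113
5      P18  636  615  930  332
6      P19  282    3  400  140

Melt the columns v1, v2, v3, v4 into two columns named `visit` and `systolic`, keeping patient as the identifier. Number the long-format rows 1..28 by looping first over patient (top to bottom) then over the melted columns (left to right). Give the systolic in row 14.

841

28 rows total (7 × 4). Row 14: index ⌊(14-1)/4⌋ = 3 into patient → P16; (14-1) mod 4 = 1 into the melted columns → v2.
So row 14 is (P16, v2, 841); systolic = 841.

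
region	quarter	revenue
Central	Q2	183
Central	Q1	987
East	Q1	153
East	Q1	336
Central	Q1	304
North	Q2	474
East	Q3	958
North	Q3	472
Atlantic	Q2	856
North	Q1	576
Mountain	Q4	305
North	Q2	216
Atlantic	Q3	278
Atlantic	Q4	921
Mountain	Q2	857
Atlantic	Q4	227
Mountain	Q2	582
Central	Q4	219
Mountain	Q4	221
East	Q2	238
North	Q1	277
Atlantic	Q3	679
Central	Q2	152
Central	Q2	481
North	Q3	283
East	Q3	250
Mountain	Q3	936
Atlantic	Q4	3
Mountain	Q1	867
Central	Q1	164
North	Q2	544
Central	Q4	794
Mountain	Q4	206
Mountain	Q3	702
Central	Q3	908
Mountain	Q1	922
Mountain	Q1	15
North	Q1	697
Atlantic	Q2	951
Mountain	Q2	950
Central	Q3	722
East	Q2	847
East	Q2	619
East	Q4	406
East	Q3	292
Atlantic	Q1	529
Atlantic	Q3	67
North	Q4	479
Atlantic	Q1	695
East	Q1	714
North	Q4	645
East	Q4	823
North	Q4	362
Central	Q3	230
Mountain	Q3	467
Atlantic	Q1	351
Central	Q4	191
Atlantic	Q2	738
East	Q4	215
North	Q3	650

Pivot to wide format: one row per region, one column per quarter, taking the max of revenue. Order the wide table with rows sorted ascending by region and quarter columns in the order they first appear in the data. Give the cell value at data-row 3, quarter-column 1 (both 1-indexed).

847

With rows sorted ascending by region, row 3 is region=East. quarter columns in first-appearance order: Q2, Q1, Q3, Q4; column 1 is Q2.
Long rows with region=East, quarter=Q2: max(238, 847, 619) = 847.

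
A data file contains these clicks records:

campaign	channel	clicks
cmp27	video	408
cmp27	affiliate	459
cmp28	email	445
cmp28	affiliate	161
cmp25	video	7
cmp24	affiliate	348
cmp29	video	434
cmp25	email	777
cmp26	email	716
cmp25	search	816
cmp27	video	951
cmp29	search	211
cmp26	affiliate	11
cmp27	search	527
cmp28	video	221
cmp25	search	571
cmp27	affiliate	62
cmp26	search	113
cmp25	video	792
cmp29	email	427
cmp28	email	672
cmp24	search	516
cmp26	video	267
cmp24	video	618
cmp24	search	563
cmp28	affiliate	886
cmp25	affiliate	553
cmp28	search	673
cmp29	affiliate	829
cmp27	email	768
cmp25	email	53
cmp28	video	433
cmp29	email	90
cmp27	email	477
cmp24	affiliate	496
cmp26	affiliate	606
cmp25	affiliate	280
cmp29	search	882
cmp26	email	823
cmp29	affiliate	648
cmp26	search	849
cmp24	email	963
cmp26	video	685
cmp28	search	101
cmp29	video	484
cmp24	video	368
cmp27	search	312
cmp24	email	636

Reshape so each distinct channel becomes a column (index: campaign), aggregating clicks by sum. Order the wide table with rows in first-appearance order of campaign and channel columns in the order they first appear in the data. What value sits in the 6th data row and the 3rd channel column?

1539

With rows in first-appearance order of campaign, row 6 is campaign=cmp26. channel columns in first-appearance order: video, affiliate, email, search; column 3 is email.
Long rows with campaign=cmp26, channel=email: 716 + 823 = 1539.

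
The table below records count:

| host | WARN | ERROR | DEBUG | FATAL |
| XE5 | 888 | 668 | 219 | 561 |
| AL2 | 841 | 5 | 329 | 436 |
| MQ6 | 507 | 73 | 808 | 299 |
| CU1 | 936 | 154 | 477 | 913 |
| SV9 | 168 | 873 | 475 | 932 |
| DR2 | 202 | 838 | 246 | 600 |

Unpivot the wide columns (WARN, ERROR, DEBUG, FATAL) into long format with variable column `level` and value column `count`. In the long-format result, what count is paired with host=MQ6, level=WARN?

Unpivoting turns each (host, wide-column) pair into one long row.
The wide cell at row MQ6, column WARN holds 507, so the long row (MQ6, WARN) has count=507.

507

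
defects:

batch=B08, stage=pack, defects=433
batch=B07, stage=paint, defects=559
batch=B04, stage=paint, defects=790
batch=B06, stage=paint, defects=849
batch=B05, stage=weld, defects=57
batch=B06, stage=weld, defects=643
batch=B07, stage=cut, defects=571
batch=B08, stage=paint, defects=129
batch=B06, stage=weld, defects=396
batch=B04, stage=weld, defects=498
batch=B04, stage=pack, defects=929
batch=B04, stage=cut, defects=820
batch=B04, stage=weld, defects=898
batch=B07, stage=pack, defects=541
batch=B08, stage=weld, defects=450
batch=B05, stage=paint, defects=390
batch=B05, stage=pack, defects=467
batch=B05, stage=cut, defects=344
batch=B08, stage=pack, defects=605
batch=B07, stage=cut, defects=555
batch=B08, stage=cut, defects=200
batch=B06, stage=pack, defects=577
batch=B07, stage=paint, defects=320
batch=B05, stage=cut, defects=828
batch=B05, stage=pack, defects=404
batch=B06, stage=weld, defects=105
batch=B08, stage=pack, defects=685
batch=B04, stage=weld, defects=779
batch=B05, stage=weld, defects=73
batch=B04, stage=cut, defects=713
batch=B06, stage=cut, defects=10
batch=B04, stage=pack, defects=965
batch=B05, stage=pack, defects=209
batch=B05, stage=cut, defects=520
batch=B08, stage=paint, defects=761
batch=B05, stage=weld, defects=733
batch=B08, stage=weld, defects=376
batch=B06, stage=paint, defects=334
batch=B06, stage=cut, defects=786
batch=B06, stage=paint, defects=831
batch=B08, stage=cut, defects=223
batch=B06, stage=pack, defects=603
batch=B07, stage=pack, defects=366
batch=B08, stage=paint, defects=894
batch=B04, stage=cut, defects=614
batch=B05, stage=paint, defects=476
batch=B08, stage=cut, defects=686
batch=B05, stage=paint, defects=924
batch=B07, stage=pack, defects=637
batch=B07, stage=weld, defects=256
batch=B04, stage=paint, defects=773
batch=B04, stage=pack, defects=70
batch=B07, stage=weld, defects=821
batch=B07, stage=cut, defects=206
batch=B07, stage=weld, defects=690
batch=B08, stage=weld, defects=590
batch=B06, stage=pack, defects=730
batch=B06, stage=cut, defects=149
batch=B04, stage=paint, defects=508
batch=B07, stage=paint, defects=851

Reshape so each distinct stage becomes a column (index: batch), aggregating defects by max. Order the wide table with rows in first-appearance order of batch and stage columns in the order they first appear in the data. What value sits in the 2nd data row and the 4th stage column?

With rows in first-appearance order of batch, row 2 is batch=B07. stage columns in first-appearance order: pack, paint, weld, cut; column 4 is cut.
Long rows with batch=B07, stage=cut: max(571, 555, 206) = 571.

571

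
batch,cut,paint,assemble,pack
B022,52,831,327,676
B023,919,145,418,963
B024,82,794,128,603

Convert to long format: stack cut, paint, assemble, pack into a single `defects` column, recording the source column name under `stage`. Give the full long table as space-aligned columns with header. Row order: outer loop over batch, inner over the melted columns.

batch  stage     defects
B022   cut       52     
B022   paint     831    
B022   assemble  327    
B022   pack      676    
B023   cut       919    
B023   paint     145    
B023   assemble  418    
B023   pack      963    
B024   cut       82     
B024   paint     794    
B024   assemble  128    
B024   pack      603    

Each (batch, column) pair becomes one row: 3 × 4 = 12 rows.
For example, (B022, cut) → defects=52.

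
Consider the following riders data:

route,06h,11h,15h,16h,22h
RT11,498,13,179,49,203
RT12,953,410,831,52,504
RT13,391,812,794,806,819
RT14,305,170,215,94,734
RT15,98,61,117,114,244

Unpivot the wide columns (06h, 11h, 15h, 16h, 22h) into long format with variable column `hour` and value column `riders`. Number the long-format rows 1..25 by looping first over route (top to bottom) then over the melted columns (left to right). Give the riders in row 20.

734

25 rows total (5 × 5). Row 20: index ⌊(20-1)/5⌋ = 3 into route → RT14; (20-1) mod 5 = 4 into the melted columns → 22h.
So row 20 is (RT14, 22h, 734); riders = 734.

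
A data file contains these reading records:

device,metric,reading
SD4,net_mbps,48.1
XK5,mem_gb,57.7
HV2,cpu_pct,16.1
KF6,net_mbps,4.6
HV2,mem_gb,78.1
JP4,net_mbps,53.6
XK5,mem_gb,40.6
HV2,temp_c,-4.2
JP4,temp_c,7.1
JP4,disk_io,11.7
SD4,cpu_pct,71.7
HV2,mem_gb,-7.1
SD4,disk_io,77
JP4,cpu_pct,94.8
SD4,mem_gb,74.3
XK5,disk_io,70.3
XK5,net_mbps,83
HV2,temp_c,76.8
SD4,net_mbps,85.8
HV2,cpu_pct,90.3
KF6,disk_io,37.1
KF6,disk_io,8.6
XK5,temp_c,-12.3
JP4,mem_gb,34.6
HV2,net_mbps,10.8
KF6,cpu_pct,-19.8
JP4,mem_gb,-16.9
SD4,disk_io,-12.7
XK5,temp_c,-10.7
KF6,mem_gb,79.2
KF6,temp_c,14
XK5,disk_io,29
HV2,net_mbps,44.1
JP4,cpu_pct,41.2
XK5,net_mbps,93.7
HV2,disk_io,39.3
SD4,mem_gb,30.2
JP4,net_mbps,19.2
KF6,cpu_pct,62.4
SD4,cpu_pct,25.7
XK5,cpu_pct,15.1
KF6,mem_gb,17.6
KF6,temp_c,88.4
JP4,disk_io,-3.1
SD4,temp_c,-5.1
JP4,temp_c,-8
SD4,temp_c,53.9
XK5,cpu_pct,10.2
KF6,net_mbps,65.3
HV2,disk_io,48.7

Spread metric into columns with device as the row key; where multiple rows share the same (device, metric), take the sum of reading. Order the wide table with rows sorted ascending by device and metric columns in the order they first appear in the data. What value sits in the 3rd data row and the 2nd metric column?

With rows sorted ascending by device, row 3 is device=KF6. metric columns in first-appearance order: net_mbps, mem_gb, cpu_pct, temp_c, disk_io; column 2 is mem_gb.
Long rows with device=KF6, metric=mem_gb: 79.2 + 17.6 = 96.8.

96.8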